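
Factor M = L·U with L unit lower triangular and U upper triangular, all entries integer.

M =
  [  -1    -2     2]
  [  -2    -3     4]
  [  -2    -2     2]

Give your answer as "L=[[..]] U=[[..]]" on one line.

L=[[1,0,0],[2,1,0],[2,2,1]] U=[[-1,-2,2],[0,1,0],[0,0,-2]]

  R1 -= 2·R0 → [0,1,0]
  R2 -= 2·R0 → [0,2,-2]
  R2 -= 2·R1 → [0,0,-2]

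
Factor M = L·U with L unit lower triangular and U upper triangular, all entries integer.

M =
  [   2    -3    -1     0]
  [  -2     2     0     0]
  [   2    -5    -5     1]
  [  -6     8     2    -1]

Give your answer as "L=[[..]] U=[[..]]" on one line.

L=[[1,0,0,0],[-1,1,0,0],[1,2,1,0],[-3,1,0,1]] U=[[2,-3,-1,0],[0,-1,-1,0],[0,0,-2,1],[0,0,0,-1]]

  row1 -= -1·row0 → [0,-1,-1,0]
  row2 -= 1·row0 → [0,-2,-4,1]
  row3 -= -3·row0 → [0,-1,-1,-1]
  row2 -= 2·row1 → [0,0,-2,1]
  row3 -= 1·row1 → [0,0,0,-1]
  row3 -= 0·row2 → [0,0,0,-1]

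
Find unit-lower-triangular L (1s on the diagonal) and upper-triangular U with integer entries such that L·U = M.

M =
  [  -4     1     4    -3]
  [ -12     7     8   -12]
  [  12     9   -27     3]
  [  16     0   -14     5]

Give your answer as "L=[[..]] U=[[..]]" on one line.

  row1 -= 3·row0 → [0,4,-4,-3]
  row2 -= -3·row0 → [0,12,-15,-6]
  row3 -= -4·row0 → [0,4,2,-7]
  row2 -= 3·row1 → [0,0,-3,3]
  row3 -= 1·row1 → [0,0,6,-4]
  row3 -= -2·row2 → [0,0,0,2]

L=[[1,0,0,0],[3,1,0,0],[-3,3,1,0],[-4,1,-2,1]] U=[[-4,1,4,-3],[0,4,-4,-3],[0,0,-3,3],[0,0,0,2]]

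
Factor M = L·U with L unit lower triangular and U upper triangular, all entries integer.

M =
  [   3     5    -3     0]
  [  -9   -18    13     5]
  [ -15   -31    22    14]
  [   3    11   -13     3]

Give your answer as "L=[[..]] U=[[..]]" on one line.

  row1 -= -3·row0 → [0,-3,4,5]
  row2 -= -5·row0 → [0,-6,7,14]
  row3 -= 1·row0 → [0,6,-10,3]
  row2 -= 2·row1 → [0,0,-1,4]
  row3 -= -2·row1 → [0,0,-2,13]
  row3 -= 2·row2 → [0,0,0,5]

L=[[1,0,0,0],[-3,1,0,0],[-5,2,1,0],[1,-2,2,1]] U=[[3,5,-3,0],[0,-3,4,5],[0,0,-1,4],[0,0,0,5]]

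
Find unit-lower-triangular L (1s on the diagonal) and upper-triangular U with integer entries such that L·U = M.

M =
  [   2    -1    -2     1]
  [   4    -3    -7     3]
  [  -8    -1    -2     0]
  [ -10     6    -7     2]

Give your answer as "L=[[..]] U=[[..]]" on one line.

L=[[1,0,0,0],[2,1,0,0],[-4,5,1,0],[-5,-1,-4,1]] U=[[2,-1,-2,1],[0,-1,-3,1],[0,0,5,-1],[0,0,0,4]]

  R1 -= 2·R0 → [0,-1,-3,1]
  R2 -= -4·R0 → [0,-5,-10,4]
  R3 -= -5·R0 → [0,1,-17,7]
  R2 -= 5·R1 → [0,0,5,-1]
  R3 -= -1·R1 → [0,0,-20,8]
  R3 -= -4·R2 → [0,0,0,4]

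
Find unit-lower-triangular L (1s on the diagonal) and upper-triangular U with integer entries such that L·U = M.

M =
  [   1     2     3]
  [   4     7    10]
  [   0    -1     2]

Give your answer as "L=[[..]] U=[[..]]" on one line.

  r1 -= 4·r0 → [0,-1,-2]
  r2 -= 0·r0 → [0,-1,2]
  r2 -= 1·r1 → [0,0,4]

L=[[1,0,0],[4,1,0],[0,1,1]] U=[[1,2,3],[0,-1,-2],[0,0,4]]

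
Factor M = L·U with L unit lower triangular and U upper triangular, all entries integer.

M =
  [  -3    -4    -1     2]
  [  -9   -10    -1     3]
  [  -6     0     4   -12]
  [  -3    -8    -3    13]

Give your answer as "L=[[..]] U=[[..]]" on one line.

L=[[1,0,0,0],[3,1,0,0],[2,4,1,0],[1,-2,-1,1]] U=[[-3,-4,-1,2],[0,2,2,-3],[0,0,-2,-4],[0,0,0,1]]

  r1 -= 3·r0 → [0,2,2,-3]
  r2 -= 2·r0 → [0,8,6,-16]
  r3 -= 1·r0 → [0,-4,-2,11]
  r2 -= 4·r1 → [0,0,-2,-4]
  r3 -= -2·r1 → [0,0,2,5]
  r3 -= -1·r2 → [0,0,0,1]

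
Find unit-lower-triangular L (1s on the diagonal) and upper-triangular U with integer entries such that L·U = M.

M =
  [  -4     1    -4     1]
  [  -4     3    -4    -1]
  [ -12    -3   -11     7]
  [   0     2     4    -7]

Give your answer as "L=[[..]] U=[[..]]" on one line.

  row1 -= 1·row0 → [0,2,0,-2]
  row2 -= 3·row0 → [0,-6,1,4]
  row3 -= 0·row0 → [0,2,4,-7]
  row2 -= -3·row1 → [0,0,1,-2]
  row3 -= 1·row1 → [0,0,4,-5]
  row3 -= 4·row2 → [0,0,0,3]

L=[[1,0,0,0],[1,1,0,0],[3,-3,1,0],[0,1,4,1]] U=[[-4,1,-4,1],[0,2,0,-2],[0,0,1,-2],[0,0,0,3]]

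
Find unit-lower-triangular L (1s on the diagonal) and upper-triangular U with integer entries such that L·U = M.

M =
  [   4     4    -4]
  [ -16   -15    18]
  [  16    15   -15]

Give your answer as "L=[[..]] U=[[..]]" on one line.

  R1 -= -4·R0 → [0,1,2]
  R2 -= 4·R0 → [0,-1,1]
  R2 -= -1·R1 → [0,0,3]

L=[[1,0,0],[-4,1,0],[4,-1,1]] U=[[4,4,-4],[0,1,2],[0,0,3]]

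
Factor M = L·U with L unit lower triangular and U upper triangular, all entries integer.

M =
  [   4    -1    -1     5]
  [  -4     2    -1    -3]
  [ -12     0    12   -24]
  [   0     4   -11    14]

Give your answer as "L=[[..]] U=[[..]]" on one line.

L=[[1,0,0,0],[-1,1,0,0],[-3,-3,1,0],[0,4,-1,1]] U=[[4,-1,-1,5],[0,1,-2,2],[0,0,3,-3],[0,0,0,3]]

  R1 -= -1·R0 → [0,1,-2,2]
  R2 -= -3·R0 → [0,-3,9,-9]
  R3 -= 0·R0 → [0,4,-11,14]
  R2 -= -3·R1 → [0,0,3,-3]
  R3 -= 4·R1 → [0,0,-3,6]
  R3 -= -1·R2 → [0,0,0,3]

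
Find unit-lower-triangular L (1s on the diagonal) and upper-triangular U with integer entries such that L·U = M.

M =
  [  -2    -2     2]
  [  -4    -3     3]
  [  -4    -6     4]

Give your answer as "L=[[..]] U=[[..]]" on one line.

L=[[1,0,0],[2,1,0],[2,-2,1]] U=[[-2,-2,2],[0,1,-1],[0,0,-2]]

  r1 -= 2·r0 → [0,1,-1]
  r2 -= 2·r0 → [0,-2,0]
  r2 -= -2·r1 → [0,0,-2]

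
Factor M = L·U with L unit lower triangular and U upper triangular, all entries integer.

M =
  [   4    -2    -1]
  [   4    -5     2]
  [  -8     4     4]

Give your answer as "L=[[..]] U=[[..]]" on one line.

L=[[1,0,0],[1,1,0],[-2,0,1]] U=[[4,-2,-1],[0,-3,3],[0,0,2]]

  row1 -= 1·row0 → [0,-3,3]
  row2 -= -2·row0 → [0,0,2]
  row2 -= 0·row1 → [0,0,2]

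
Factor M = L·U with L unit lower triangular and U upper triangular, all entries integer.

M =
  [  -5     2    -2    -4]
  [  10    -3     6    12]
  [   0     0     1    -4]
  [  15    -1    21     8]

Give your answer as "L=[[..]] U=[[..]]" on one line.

  r1 -= -2·r0 → [0,1,2,4]
  r2 -= 0·r0 → [0,0,1,-4]
  r3 -= -3·r0 → [0,5,15,-4]
  r2 -= 0·r1 → [0,0,1,-4]
  r3 -= 5·r1 → [0,0,5,-24]
  r3 -= 5·r2 → [0,0,0,-4]

L=[[1,0,0,0],[-2,1,0,0],[0,0,1,0],[-3,5,5,1]] U=[[-5,2,-2,-4],[0,1,2,4],[0,0,1,-4],[0,0,0,-4]]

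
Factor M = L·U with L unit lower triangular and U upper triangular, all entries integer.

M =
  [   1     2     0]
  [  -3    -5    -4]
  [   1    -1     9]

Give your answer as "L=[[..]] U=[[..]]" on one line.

  R1 -= -3·R0 → [0,1,-4]
  R2 -= 1·R0 → [0,-3,9]
  R2 -= -3·R1 → [0,0,-3]

L=[[1,0,0],[-3,1,0],[1,-3,1]] U=[[1,2,0],[0,1,-4],[0,0,-3]]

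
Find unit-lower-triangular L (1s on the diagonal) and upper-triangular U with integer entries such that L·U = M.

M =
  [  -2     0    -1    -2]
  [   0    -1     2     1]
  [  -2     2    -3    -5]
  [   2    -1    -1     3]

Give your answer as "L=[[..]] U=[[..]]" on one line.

  r1 -= 0·r0 → [0,-1,2,1]
  r2 -= 1·r0 → [0,2,-2,-3]
  r3 -= -1·r0 → [0,-1,-2,1]
  r2 -= -2·r1 → [0,0,2,-1]
  r3 -= 1·r1 → [0,0,-4,0]
  r3 -= -2·r2 → [0,0,0,-2]

L=[[1,0,0,0],[0,1,0,0],[1,-2,1,0],[-1,1,-2,1]] U=[[-2,0,-1,-2],[0,-1,2,1],[0,0,2,-1],[0,0,0,-2]]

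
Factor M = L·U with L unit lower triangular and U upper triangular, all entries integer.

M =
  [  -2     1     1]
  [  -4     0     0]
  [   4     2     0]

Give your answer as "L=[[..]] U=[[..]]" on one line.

  r1 -= 2·r0 → [0,-2,-2]
  r2 -= -2·r0 → [0,4,2]
  r2 -= -2·r1 → [0,0,-2]

L=[[1,0,0],[2,1,0],[-2,-2,1]] U=[[-2,1,1],[0,-2,-2],[0,0,-2]]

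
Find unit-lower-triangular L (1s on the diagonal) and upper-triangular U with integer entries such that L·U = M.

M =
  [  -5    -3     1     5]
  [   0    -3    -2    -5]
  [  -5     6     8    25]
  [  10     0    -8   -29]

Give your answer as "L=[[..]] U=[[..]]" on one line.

  r1 -= 0·r0 → [0,-3,-2,-5]
  r2 -= 1·r0 → [0,9,7,20]
  r3 -= -2·r0 → [0,-6,-6,-19]
  r2 -= -3·r1 → [0,0,1,5]
  r3 -= 2·r1 → [0,0,-2,-9]
  r3 -= -2·r2 → [0,0,0,1]

L=[[1,0,0,0],[0,1,0,0],[1,-3,1,0],[-2,2,-2,1]] U=[[-5,-3,1,5],[0,-3,-2,-5],[0,0,1,5],[0,0,0,1]]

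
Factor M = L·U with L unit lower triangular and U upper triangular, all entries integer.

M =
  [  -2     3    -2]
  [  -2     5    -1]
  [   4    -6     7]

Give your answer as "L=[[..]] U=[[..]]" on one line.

  row1 -= 1·row0 → [0,2,1]
  row2 -= -2·row0 → [0,0,3]
  row2 -= 0·row1 → [0,0,3]

L=[[1,0,0],[1,1,0],[-2,0,1]] U=[[-2,3,-2],[0,2,1],[0,0,3]]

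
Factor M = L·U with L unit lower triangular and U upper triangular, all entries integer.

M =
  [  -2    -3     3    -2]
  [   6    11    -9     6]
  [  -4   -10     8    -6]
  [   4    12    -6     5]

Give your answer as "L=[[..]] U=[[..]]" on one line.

L=[[1,0,0,0],[-3,1,0,0],[2,-2,1,0],[-2,3,0,1]] U=[[-2,-3,3,-2],[0,2,0,0],[0,0,2,-2],[0,0,0,1]]

  R1 -= -3·R0 → [0,2,0,0]
  R2 -= 2·R0 → [0,-4,2,-2]
  R3 -= -2·R0 → [0,6,0,1]
  R2 -= -2·R1 → [0,0,2,-2]
  R3 -= 3·R1 → [0,0,0,1]
  R3 -= 0·R2 → [0,0,0,1]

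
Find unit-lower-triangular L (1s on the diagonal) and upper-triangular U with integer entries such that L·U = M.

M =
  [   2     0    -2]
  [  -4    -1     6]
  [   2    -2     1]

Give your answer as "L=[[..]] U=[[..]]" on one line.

L=[[1,0,0],[-2,1,0],[1,2,1]] U=[[2,0,-2],[0,-1,2],[0,0,-1]]

  R1 -= -2·R0 → [0,-1,2]
  R2 -= 1·R0 → [0,-2,3]
  R2 -= 2·R1 → [0,0,-1]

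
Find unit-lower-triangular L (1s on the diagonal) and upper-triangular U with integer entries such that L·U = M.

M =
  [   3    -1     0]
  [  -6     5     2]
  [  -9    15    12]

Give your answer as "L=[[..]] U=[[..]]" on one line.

L=[[1,0,0],[-2,1,0],[-3,4,1]] U=[[3,-1,0],[0,3,2],[0,0,4]]

  row1 -= -2·row0 → [0,3,2]
  row2 -= -3·row0 → [0,12,12]
  row2 -= 4·row1 → [0,0,4]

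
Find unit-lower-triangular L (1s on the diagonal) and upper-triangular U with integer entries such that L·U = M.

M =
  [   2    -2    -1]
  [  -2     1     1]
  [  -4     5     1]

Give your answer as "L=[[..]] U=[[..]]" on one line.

  row1 -= -1·row0 → [0,-1,0]
  row2 -= -2·row0 → [0,1,-1]
  row2 -= -1·row1 → [0,0,-1]

L=[[1,0,0],[-1,1,0],[-2,-1,1]] U=[[2,-2,-1],[0,-1,0],[0,0,-1]]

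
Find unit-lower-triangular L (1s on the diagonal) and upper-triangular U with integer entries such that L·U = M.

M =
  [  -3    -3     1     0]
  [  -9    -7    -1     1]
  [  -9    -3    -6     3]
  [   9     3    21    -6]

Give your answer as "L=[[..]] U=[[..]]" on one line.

  r1 -= 3·r0 → [0,2,-4,1]
  r2 -= 3·r0 → [0,6,-9,3]
  r3 -= -3·r0 → [0,-6,24,-6]
  r2 -= 3·r1 → [0,0,3,0]
  r3 -= -3·r1 → [0,0,12,-3]
  r3 -= 4·r2 → [0,0,0,-3]

L=[[1,0,0,0],[3,1,0,0],[3,3,1,0],[-3,-3,4,1]] U=[[-3,-3,1,0],[0,2,-4,1],[0,0,3,0],[0,0,0,-3]]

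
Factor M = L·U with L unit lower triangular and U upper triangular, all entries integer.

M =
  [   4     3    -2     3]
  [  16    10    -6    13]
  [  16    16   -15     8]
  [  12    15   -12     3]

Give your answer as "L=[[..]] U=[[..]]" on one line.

  R1 -= 4·R0 → [0,-2,2,1]
  R2 -= 4·R0 → [0,4,-7,-4]
  R3 -= 3·R0 → [0,6,-6,-6]
  R2 -= -2·R1 → [0,0,-3,-2]
  R3 -= -3·R1 → [0,0,0,-3]
  R3 -= 0·R2 → [0,0,0,-3]

L=[[1,0,0,0],[4,1,0,0],[4,-2,1,0],[3,-3,0,1]] U=[[4,3,-2,3],[0,-2,2,1],[0,0,-3,-2],[0,0,0,-3]]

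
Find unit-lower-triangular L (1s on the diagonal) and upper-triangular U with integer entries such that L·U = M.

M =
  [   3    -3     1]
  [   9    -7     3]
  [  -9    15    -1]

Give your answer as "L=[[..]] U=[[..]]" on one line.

L=[[1,0,0],[3,1,0],[-3,3,1]] U=[[3,-3,1],[0,2,0],[0,0,2]]

  row1 -= 3·row0 → [0,2,0]
  row2 -= -3·row0 → [0,6,2]
  row2 -= 3·row1 → [0,0,2]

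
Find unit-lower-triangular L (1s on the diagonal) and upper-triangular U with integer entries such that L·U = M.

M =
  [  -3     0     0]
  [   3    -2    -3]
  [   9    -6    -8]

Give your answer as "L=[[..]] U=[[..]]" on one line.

  row1 -= -1·row0 → [0,-2,-3]
  row2 -= -3·row0 → [0,-6,-8]
  row2 -= 3·row1 → [0,0,1]

L=[[1,0,0],[-1,1,0],[-3,3,1]] U=[[-3,0,0],[0,-2,-3],[0,0,1]]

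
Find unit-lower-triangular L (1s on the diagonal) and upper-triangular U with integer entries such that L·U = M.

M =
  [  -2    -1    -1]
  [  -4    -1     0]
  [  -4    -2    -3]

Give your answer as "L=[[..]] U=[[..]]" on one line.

  row1 -= 2·row0 → [0,1,2]
  row2 -= 2·row0 → [0,0,-1]
  row2 -= 0·row1 → [0,0,-1]

L=[[1,0,0],[2,1,0],[2,0,1]] U=[[-2,-1,-1],[0,1,2],[0,0,-1]]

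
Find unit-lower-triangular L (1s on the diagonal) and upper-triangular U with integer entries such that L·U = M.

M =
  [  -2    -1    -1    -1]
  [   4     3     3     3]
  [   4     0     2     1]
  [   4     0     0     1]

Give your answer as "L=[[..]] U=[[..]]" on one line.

  row1 -= -2·row0 → [0,1,1,1]
  row2 -= -2·row0 → [0,-2,0,-1]
  row3 -= -2·row0 → [0,-2,-2,-1]
  row2 -= -2·row1 → [0,0,2,1]
  row3 -= -2·row1 → [0,0,0,1]
  row3 -= 0·row2 → [0,0,0,1]

L=[[1,0,0,0],[-2,1,0,0],[-2,-2,1,0],[-2,-2,0,1]] U=[[-2,-1,-1,-1],[0,1,1,1],[0,0,2,1],[0,0,0,1]]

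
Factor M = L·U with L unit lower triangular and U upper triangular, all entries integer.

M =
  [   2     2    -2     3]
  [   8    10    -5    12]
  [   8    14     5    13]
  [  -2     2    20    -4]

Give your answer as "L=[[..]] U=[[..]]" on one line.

  r1 -= 4·r0 → [0,2,3,0]
  r2 -= 4·r0 → [0,6,13,1]
  r3 -= -1·r0 → [0,4,18,-1]
  r2 -= 3·r1 → [0,0,4,1]
  r3 -= 2·r1 → [0,0,12,-1]
  r3 -= 3·r2 → [0,0,0,-4]

L=[[1,0,0,0],[4,1,0,0],[4,3,1,0],[-1,2,3,1]] U=[[2,2,-2,3],[0,2,3,0],[0,0,4,1],[0,0,0,-4]]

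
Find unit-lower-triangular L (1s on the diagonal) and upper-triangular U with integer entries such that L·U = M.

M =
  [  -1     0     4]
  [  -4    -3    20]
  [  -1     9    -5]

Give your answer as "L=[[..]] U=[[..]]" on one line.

  R1 -= 4·R0 → [0,-3,4]
  R2 -= 1·R0 → [0,9,-9]
  R2 -= -3·R1 → [0,0,3]

L=[[1,0,0],[4,1,0],[1,-3,1]] U=[[-1,0,4],[0,-3,4],[0,0,3]]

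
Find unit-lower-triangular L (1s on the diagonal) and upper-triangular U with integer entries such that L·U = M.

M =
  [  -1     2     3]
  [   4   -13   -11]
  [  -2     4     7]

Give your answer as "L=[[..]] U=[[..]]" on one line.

  row1 -= -4·row0 → [0,-5,1]
  row2 -= 2·row0 → [0,0,1]
  row2 -= 0·row1 → [0,0,1]

L=[[1,0,0],[-4,1,0],[2,0,1]] U=[[-1,2,3],[0,-5,1],[0,0,1]]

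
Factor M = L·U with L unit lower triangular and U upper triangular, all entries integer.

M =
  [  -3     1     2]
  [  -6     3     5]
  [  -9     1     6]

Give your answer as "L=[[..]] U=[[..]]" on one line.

L=[[1,0,0],[2,1,0],[3,-2,1]] U=[[-3,1,2],[0,1,1],[0,0,2]]

  R1 -= 2·R0 → [0,1,1]
  R2 -= 3·R0 → [0,-2,0]
  R2 -= -2·R1 → [0,0,2]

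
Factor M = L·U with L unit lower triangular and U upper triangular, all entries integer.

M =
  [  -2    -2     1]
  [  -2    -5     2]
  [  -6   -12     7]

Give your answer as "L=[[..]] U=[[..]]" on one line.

L=[[1,0,0],[1,1,0],[3,2,1]] U=[[-2,-2,1],[0,-3,1],[0,0,2]]

  R1 -= 1·R0 → [0,-3,1]
  R2 -= 3·R0 → [0,-6,4]
  R2 -= 2·R1 → [0,0,2]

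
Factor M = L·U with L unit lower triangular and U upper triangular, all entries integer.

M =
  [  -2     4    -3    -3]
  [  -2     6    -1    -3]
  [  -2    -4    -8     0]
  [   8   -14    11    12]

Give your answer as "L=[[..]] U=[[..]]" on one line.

  row1 -= 1·row0 → [0,2,2,0]
  row2 -= 1·row0 → [0,-8,-5,3]
  row3 -= -4·row0 → [0,2,-1,0]
  row2 -= -4·row1 → [0,0,3,3]
  row3 -= 1·row1 → [0,0,-3,0]
  row3 -= -1·row2 → [0,0,0,3]

L=[[1,0,0,0],[1,1,0,0],[1,-4,1,0],[-4,1,-1,1]] U=[[-2,4,-3,-3],[0,2,2,0],[0,0,3,3],[0,0,0,3]]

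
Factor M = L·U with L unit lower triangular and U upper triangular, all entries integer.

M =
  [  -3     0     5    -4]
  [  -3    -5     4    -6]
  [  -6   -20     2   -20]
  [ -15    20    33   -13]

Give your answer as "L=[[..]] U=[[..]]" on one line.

  r1 -= 1·r0 → [0,-5,-1,-2]
  r2 -= 2·r0 → [0,-20,-8,-12]
  r3 -= 5·r0 → [0,20,8,7]
  r2 -= 4·r1 → [0,0,-4,-4]
  r3 -= -4·r1 → [0,0,4,-1]
  r3 -= -1·r2 → [0,0,0,-5]

L=[[1,0,0,0],[1,1,0,0],[2,4,1,0],[5,-4,-1,1]] U=[[-3,0,5,-4],[0,-5,-1,-2],[0,0,-4,-4],[0,0,0,-5]]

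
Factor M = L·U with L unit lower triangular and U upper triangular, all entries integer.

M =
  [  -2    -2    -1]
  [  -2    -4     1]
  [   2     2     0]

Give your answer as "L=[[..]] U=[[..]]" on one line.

  R1 -= 1·R0 → [0,-2,2]
  R2 -= -1·R0 → [0,0,-1]
  R2 -= 0·R1 → [0,0,-1]

L=[[1,0,0],[1,1,0],[-1,0,1]] U=[[-2,-2,-1],[0,-2,2],[0,0,-1]]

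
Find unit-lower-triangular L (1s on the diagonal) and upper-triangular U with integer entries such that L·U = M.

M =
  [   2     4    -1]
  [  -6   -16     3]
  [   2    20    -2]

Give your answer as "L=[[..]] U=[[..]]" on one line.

L=[[1,0,0],[-3,1,0],[1,-4,1]] U=[[2,4,-1],[0,-4,0],[0,0,-1]]

  R1 -= -3·R0 → [0,-4,0]
  R2 -= 1·R0 → [0,16,-1]
  R2 -= -4·R1 → [0,0,-1]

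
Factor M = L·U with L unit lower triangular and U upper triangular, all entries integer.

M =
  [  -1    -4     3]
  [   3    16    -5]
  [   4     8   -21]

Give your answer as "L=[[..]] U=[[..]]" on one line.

  R1 -= -3·R0 → [0,4,4]
  R2 -= -4·R0 → [0,-8,-9]
  R2 -= -2·R1 → [0,0,-1]

L=[[1,0,0],[-3,1,0],[-4,-2,1]] U=[[-1,-4,3],[0,4,4],[0,0,-1]]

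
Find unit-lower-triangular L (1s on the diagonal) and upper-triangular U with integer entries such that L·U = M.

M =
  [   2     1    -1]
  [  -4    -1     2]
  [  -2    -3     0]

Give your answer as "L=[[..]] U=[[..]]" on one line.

  R1 -= -2·R0 → [0,1,0]
  R2 -= -1·R0 → [0,-2,-1]
  R2 -= -2·R1 → [0,0,-1]

L=[[1,0,0],[-2,1,0],[-1,-2,1]] U=[[2,1,-1],[0,1,0],[0,0,-1]]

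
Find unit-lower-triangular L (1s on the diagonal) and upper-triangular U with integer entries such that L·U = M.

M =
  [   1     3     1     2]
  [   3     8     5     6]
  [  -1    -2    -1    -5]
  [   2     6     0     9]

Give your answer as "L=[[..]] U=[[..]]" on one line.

  r1 -= 3·r0 → [0,-1,2,0]
  r2 -= -1·r0 → [0,1,0,-3]
  r3 -= 2·r0 → [0,0,-2,5]
  r2 -= -1·r1 → [0,0,2,-3]
  r3 -= 0·r1 → [0,0,-2,5]
  r3 -= -1·r2 → [0,0,0,2]

L=[[1,0,0,0],[3,1,0,0],[-1,-1,1,0],[2,0,-1,1]] U=[[1,3,1,2],[0,-1,2,0],[0,0,2,-3],[0,0,0,2]]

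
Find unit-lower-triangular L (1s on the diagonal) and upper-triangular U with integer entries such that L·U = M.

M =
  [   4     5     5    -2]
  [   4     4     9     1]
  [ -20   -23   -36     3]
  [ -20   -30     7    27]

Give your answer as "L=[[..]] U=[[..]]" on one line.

L=[[1,0,0,0],[1,1,0,0],[-5,-2,1,0],[-5,5,-4,1]] U=[[4,5,5,-2],[0,-1,4,3],[0,0,-3,-1],[0,0,0,-2]]

  R1 -= 1·R0 → [0,-1,4,3]
  R2 -= -5·R0 → [0,2,-11,-7]
  R3 -= -5·R0 → [0,-5,32,17]
  R2 -= -2·R1 → [0,0,-3,-1]
  R3 -= 5·R1 → [0,0,12,2]
  R3 -= -4·R2 → [0,0,0,-2]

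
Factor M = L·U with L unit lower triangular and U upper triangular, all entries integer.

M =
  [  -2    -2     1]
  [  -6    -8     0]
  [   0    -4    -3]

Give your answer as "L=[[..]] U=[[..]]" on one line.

L=[[1,0,0],[3,1,0],[0,2,1]] U=[[-2,-2,1],[0,-2,-3],[0,0,3]]

  r1 -= 3·r0 → [0,-2,-3]
  r2 -= 0·r0 → [0,-4,-3]
  r2 -= 2·r1 → [0,0,3]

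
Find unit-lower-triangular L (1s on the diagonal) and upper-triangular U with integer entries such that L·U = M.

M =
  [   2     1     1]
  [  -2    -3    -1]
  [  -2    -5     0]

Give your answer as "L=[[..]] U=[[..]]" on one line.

  R1 -= -1·R0 → [0,-2,0]
  R2 -= -1·R0 → [0,-4,1]
  R2 -= 2·R1 → [0,0,1]

L=[[1,0,0],[-1,1,0],[-1,2,1]] U=[[2,1,1],[0,-2,0],[0,0,1]]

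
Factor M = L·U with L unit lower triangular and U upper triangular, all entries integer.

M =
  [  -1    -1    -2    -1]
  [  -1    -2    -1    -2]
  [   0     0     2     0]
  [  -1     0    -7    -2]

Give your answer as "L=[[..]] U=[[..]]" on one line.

L=[[1,0,0,0],[1,1,0,0],[0,0,1,0],[1,-1,-2,1]] U=[[-1,-1,-2,-1],[0,-1,1,-1],[0,0,2,0],[0,0,0,-2]]

  r1 -= 1·r0 → [0,-1,1,-1]
  r2 -= 0·r0 → [0,0,2,0]
  r3 -= 1·r0 → [0,1,-5,-1]
  r2 -= 0·r1 → [0,0,2,0]
  r3 -= -1·r1 → [0,0,-4,-2]
  r3 -= -2·r2 → [0,0,0,-2]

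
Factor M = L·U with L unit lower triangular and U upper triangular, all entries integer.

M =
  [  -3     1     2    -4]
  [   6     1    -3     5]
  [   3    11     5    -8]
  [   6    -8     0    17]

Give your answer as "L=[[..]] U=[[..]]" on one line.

L=[[1,0,0,0],[-2,1,0,0],[-1,4,1,0],[-2,-2,2,1]] U=[[-3,1,2,-4],[0,3,1,-3],[0,0,3,0],[0,0,0,3]]

  row1 -= -2·row0 → [0,3,1,-3]
  row2 -= -1·row0 → [0,12,7,-12]
  row3 -= -2·row0 → [0,-6,4,9]
  row2 -= 4·row1 → [0,0,3,0]
  row3 -= -2·row1 → [0,0,6,3]
  row3 -= 2·row2 → [0,0,0,3]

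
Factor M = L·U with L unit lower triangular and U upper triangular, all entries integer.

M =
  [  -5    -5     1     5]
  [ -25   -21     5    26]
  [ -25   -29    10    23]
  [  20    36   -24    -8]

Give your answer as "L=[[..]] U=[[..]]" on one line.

  r1 -= 5·r0 → [0,4,0,1]
  r2 -= 5·r0 → [0,-4,5,-2]
  r3 -= -4·r0 → [0,16,-20,12]
  r2 -= -1·r1 → [0,0,5,-1]
  r3 -= 4·r1 → [0,0,-20,8]
  r3 -= -4·r2 → [0,0,0,4]

L=[[1,0,0,0],[5,1,0,0],[5,-1,1,0],[-4,4,-4,1]] U=[[-5,-5,1,5],[0,4,0,1],[0,0,5,-1],[0,0,0,4]]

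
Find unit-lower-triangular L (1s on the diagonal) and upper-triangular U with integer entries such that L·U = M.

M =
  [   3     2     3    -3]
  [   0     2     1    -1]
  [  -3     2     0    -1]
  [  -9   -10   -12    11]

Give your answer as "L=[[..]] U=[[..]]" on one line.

  row1 -= 0·row0 → [0,2,1,-1]
  row2 -= -1·row0 → [0,4,3,-4]
  row3 -= -3·row0 → [0,-4,-3,2]
  row2 -= 2·row1 → [0,0,1,-2]
  row3 -= -2·row1 → [0,0,-1,0]
  row3 -= -1·row2 → [0,0,0,-2]

L=[[1,0,0,0],[0,1,0,0],[-1,2,1,0],[-3,-2,-1,1]] U=[[3,2,3,-3],[0,2,1,-1],[0,0,1,-2],[0,0,0,-2]]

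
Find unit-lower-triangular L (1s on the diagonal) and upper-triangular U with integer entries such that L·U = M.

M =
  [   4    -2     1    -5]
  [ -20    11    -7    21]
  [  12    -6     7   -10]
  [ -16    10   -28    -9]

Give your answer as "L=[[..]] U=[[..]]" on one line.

  r1 -= -5·r0 → [0,1,-2,-4]
  r2 -= 3·r0 → [0,0,4,5]
  r3 -= -4·r0 → [0,2,-24,-29]
  r2 -= 0·r1 → [0,0,4,5]
  r3 -= 2·r1 → [0,0,-20,-21]
  r3 -= -5·r2 → [0,0,0,4]

L=[[1,0,0,0],[-5,1,0,0],[3,0,1,0],[-4,2,-5,1]] U=[[4,-2,1,-5],[0,1,-2,-4],[0,0,4,5],[0,0,0,4]]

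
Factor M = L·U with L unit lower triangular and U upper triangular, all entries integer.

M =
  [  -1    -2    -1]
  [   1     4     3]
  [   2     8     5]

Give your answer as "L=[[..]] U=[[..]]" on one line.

L=[[1,0,0],[-1,1,0],[-2,2,1]] U=[[-1,-2,-1],[0,2,2],[0,0,-1]]

  row1 -= -1·row0 → [0,2,2]
  row2 -= -2·row0 → [0,4,3]
  row2 -= 2·row1 → [0,0,-1]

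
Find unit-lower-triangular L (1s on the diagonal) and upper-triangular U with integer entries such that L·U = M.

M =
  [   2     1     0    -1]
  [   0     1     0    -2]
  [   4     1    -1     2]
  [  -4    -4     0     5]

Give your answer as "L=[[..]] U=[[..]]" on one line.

L=[[1,0,0,0],[0,1,0,0],[2,-1,1,0],[-2,-2,0,1]] U=[[2,1,0,-1],[0,1,0,-2],[0,0,-1,2],[0,0,0,-1]]

  row1 -= 0·row0 → [0,1,0,-2]
  row2 -= 2·row0 → [0,-1,-1,4]
  row3 -= -2·row0 → [0,-2,0,3]
  row2 -= -1·row1 → [0,0,-1,2]
  row3 -= -2·row1 → [0,0,0,-1]
  row3 -= 0·row2 → [0,0,0,-1]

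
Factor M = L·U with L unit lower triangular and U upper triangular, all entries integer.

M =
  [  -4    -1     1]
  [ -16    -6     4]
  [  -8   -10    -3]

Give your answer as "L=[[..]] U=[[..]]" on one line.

L=[[1,0,0],[4,1,0],[2,4,1]] U=[[-4,-1,1],[0,-2,0],[0,0,-5]]

  row1 -= 4·row0 → [0,-2,0]
  row2 -= 2·row0 → [0,-8,-5]
  row2 -= 4·row1 → [0,0,-5]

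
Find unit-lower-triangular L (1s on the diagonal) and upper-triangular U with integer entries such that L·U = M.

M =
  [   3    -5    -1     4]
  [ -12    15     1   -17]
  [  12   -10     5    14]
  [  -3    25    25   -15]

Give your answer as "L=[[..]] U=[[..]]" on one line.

  R1 -= -4·R0 → [0,-5,-3,-1]
  R2 -= 4·R0 → [0,10,9,-2]
  R3 -= -1·R0 → [0,20,24,-11]
  R2 -= -2·R1 → [0,0,3,-4]
  R3 -= -4·R1 → [0,0,12,-15]
  R3 -= 4·R2 → [0,0,0,1]

L=[[1,0,0,0],[-4,1,0,0],[4,-2,1,0],[-1,-4,4,1]] U=[[3,-5,-1,4],[0,-5,-3,-1],[0,0,3,-4],[0,0,0,1]]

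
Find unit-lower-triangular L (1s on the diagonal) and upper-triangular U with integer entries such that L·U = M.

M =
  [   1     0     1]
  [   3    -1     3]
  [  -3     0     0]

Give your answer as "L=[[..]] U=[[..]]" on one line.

L=[[1,0,0],[3,1,0],[-3,0,1]] U=[[1,0,1],[0,-1,0],[0,0,3]]

  r1 -= 3·r0 → [0,-1,0]
  r2 -= -3·r0 → [0,0,3]
  r2 -= 0·r1 → [0,0,3]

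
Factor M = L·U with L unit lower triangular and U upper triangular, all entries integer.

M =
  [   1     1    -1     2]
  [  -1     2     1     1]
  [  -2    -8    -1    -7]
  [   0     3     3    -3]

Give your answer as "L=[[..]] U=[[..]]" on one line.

L=[[1,0,0,0],[-1,1,0,0],[-2,-2,1,0],[0,1,-1,1]] U=[[1,1,-1,2],[0,3,0,3],[0,0,-3,3],[0,0,0,-3]]

  r1 -= -1·r0 → [0,3,0,3]
  r2 -= -2·r0 → [0,-6,-3,-3]
  r3 -= 0·r0 → [0,3,3,-3]
  r2 -= -2·r1 → [0,0,-3,3]
  r3 -= 1·r1 → [0,0,3,-6]
  r3 -= -1·r2 → [0,0,0,-3]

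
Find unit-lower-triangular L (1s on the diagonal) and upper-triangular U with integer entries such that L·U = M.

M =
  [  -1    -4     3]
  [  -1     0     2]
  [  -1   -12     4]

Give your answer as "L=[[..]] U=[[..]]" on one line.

  r1 -= 1·r0 → [0,4,-1]
  r2 -= 1·r0 → [0,-8,1]
  r2 -= -2·r1 → [0,0,-1]

L=[[1,0,0],[1,1,0],[1,-2,1]] U=[[-1,-4,3],[0,4,-1],[0,0,-1]]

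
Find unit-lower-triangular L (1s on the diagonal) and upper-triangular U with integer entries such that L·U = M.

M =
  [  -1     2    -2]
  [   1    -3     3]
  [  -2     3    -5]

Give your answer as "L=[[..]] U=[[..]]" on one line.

  R1 -= -1·R0 → [0,-1,1]
  R2 -= 2·R0 → [0,-1,-1]
  R2 -= 1·R1 → [0,0,-2]

L=[[1,0,0],[-1,1,0],[2,1,1]] U=[[-1,2,-2],[0,-1,1],[0,0,-2]]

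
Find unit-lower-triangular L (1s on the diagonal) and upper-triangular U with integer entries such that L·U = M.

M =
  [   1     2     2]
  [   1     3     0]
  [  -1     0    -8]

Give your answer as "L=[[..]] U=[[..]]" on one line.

L=[[1,0,0],[1,1,0],[-1,2,1]] U=[[1,2,2],[0,1,-2],[0,0,-2]]

  row1 -= 1·row0 → [0,1,-2]
  row2 -= -1·row0 → [0,2,-6]
  row2 -= 2·row1 → [0,0,-2]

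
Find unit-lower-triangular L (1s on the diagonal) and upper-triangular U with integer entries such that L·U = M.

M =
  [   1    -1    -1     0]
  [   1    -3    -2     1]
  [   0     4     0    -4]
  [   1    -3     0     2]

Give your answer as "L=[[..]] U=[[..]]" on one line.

L=[[1,0,0,0],[1,1,0,0],[0,-2,1,0],[1,1,-1,1]] U=[[1,-1,-1,0],[0,-2,-1,1],[0,0,-2,-2],[0,0,0,-1]]

  r1 -= 1·r0 → [0,-2,-1,1]
  r2 -= 0·r0 → [0,4,0,-4]
  r3 -= 1·r0 → [0,-2,1,2]
  r2 -= -2·r1 → [0,0,-2,-2]
  r3 -= 1·r1 → [0,0,2,1]
  r3 -= -1·r2 → [0,0,0,-1]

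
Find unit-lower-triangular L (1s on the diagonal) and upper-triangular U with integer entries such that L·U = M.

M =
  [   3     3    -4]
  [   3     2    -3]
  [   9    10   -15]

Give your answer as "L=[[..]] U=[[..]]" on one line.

  r1 -= 1·r0 → [0,-1,1]
  r2 -= 3·r0 → [0,1,-3]
  r2 -= -1·r1 → [0,0,-2]

L=[[1,0,0],[1,1,0],[3,-1,1]] U=[[3,3,-4],[0,-1,1],[0,0,-2]]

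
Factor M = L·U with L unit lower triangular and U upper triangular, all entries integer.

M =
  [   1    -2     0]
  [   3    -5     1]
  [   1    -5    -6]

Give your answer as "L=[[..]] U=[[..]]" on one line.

L=[[1,0,0],[3,1,0],[1,-3,1]] U=[[1,-2,0],[0,1,1],[0,0,-3]]

  row1 -= 3·row0 → [0,1,1]
  row2 -= 1·row0 → [0,-3,-6]
  row2 -= -3·row1 → [0,0,-3]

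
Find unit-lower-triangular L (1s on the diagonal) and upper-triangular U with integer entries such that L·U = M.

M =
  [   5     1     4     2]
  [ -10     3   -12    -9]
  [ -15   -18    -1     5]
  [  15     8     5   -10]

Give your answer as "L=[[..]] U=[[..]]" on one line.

  row1 -= -2·row0 → [0,5,-4,-5]
  row2 -= -3·row0 → [0,-15,11,11]
  row3 -= 3·row0 → [0,5,-7,-16]
  row2 -= -3·row1 → [0,0,-1,-4]
  row3 -= 1·row1 → [0,0,-3,-11]
  row3 -= 3·row2 → [0,0,0,1]

L=[[1,0,0,0],[-2,1,0,0],[-3,-3,1,0],[3,1,3,1]] U=[[5,1,4,2],[0,5,-4,-5],[0,0,-1,-4],[0,0,0,1]]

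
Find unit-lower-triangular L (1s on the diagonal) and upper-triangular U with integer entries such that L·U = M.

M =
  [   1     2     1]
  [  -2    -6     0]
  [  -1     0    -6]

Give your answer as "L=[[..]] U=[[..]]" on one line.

L=[[1,0,0],[-2,1,0],[-1,-1,1]] U=[[1,2,1],[0,-2,2],[0,0,-3]]

  r1 -= -2·r0 → [0,-2,2]
  r2 -= -1·r0 → [0,2,-5]
  r2 -= -1·r1 → [0,0,-3]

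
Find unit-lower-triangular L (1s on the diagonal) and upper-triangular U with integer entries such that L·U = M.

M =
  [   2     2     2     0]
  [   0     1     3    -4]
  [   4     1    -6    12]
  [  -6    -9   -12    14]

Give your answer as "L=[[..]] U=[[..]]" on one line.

  r1 -= 0·r0 → [0,1,3,-4]
  r2 -= 2·r0 → [0,-3,-10,12]
  r3 -= -3·r0 → [0,-3,-6,14]
  r2 -= -3·r1 → [0,0,-1,0]
  r3 -= -3·r1 → [0,0,3,2]
  r3 -= -3·r2 → [0,0,0,2]

L=[[1,0,0,0],[0,1,0,0],[2,-3,1,0],[-3,-3,-3,1]] U=[[2,2,2,0],[0,1,3,-4],[0,0,-1,0],[0,0,0,2]]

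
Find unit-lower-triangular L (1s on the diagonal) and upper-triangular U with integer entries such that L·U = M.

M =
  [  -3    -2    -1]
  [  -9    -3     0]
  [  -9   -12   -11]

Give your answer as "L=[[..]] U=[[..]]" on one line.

L=[[1,0,0],[3,1,0],[3,-2,1]] U=[[-3,-2,-1],[0,3,3],[0,0,-2]]

  row1 -= 3·row0 → [0,3,3]
  row2 -= 3·row0 → [0,-6,-8]
  row2 -= -2·row1 → [0,0,-2]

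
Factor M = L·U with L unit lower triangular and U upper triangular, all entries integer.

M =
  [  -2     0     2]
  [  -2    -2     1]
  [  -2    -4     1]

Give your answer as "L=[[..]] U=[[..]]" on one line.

  R1 -= 1·R0 → [0,-2,-1]
  R2 -= 1·R0 → [0,-4,-1]
  R2 -= 2·R1 → [0,0,1]

L=[[1,0,0],[1,1,0],[1,2,1]] U=[[-2,0,2],[0,-2,-1],[0,0,1]]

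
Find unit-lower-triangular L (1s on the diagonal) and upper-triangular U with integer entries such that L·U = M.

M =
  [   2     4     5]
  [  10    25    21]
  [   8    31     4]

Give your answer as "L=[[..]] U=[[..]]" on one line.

L=[[1,0,0],[5,1,0],[4,3,1]] U=[[2,4,5],[0,5,-4],[0,0,-4]]

  row1 -= 5·row0 → [0,5,-4]
  row2 -= 4·row0 → [0,15,-16]
  row2 -= 3·row1 → [0,0,-4]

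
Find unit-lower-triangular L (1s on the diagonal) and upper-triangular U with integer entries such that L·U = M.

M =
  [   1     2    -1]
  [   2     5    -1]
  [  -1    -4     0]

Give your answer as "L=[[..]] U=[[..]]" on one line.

  row1 -= 2·row0 → [0,1,1]
  row2 -= -1·row0 → [0,-2,-1]
  row2 -= -2·row1 → [0,0,1]

L=[[1,0,0],[2,1,0],[-1,-2,1]] U=[[1,2,-1],[0,1,1],[0,0,1]]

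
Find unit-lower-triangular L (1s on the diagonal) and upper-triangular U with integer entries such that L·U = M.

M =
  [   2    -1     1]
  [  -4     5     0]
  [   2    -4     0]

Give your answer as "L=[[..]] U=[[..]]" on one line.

L=[[1,0,0],[-2,1,0],[1,-1,1]] U=[[2,-1,1],[0,3,2],[0,0,1]]

  r1 -= -2·r0 → [0,3,2]
  r2 -= 1·r0 → [0,-3,-1]
  r2 -= -1·r1 → [0,0,1]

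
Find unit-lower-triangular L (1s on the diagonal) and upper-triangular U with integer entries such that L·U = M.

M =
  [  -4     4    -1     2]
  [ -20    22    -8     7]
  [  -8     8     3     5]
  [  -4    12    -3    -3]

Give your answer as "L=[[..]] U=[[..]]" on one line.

L=[[1,0,0,0],[5,1,0,0],[2,0,1,0],[1,4,2,1]] U=[[-4,4,-1,2],[0,2,-3,-3],[0,0,5,1],[0,0,0,5]]

  r1 -= 5·r0 → [0,2,-3,-3]
  r2 -= 2·r0 → [0,0,5,1]
  r3 -= 1·r0 → [0,8,-2,-5]
  r2 -= 0·r1 → [0,0,5,1]
  r3 -= 4·r1 → [0,0,10,7]
  r3 -= 2·r2 → [0,0,0,5]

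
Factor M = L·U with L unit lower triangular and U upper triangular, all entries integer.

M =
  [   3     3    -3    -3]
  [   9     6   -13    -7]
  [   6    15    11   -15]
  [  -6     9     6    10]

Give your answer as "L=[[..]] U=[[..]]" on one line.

L=[[1,0,0,0],[3,1,0,0],[2,-3,1,0],[-2,-5,-4,1]] U=[[3,3,-3,-3],[0,-3,-4,2],[0,0,5,-3],[0,0,0,2]]

  row1 -= 3·row0 → [0,-3,-4,2]
  row2 -= 2·row0 → [0,9,17,-9]
  row3 -= -2·row0 → [0,15,0,4]
  row2 -= -3·row1 → [0,0,5,-3]
  row3 -= -5·row1 → [0,0,-20,14]
  row3 -= -4·row2 → [0,0,0,2]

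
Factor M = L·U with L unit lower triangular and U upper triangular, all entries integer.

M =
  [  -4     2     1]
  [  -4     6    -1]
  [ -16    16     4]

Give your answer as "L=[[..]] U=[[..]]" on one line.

L=[[1,0,0],[1,1,0],[4,2,1]] U=[[-4,2,1],[0,4,-2],[0,0,4]]

  row1 -= 1·row0 → [0,4,-2]
  row2 -= 4·row0 → [0,8,0]
  row2 -= 2·row1 → [0,0,4]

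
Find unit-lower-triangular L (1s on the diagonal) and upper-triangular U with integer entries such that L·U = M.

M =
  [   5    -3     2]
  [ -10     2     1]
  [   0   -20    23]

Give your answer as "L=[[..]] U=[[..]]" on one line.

  R1 -= -2·R0 → [0,-4,5]
  R2 -= 0·R0 → [0,-20,23]
  R2 -= 5·R1 → [0,0,-2]

L=[[1,0,0],[-2,1,0],[0,5,1]] U=[[5,-3,2],[0,-4,5],[0,0,-2]]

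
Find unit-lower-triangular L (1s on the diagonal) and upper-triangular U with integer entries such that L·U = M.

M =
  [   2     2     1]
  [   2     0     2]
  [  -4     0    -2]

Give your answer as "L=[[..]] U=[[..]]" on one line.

  row1 -= 1·row0 → [0,-2,1]
  row2 -= -2·row0 → [0,4,0]
  row2 -= -2·row1 → [0,0,2]

L=[[1,0,0],[1,1,0],[-2,-2,1]] U=[[2,2,1],[0,-2,1],[0,0,2]]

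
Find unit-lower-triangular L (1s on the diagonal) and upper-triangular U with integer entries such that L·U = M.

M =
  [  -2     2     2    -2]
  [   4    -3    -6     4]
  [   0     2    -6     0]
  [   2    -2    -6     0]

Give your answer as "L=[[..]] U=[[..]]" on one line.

L=[[1,0,0,0],[-2,1,0,0],[0,2,1,0],[-1,0,2,1]] U=[[-2,2,2,-2],[0,1,-2,0],[0,0,-2,0],[0,0,0,-2]]

  R1 -= -2·R0 → [0,1,-2,0]
  R2 -= 0·R0 → [0,2,-6,0]
  R3 -= -1·R0 → [0,0,-4,-2]
  R2 -= 2·R1 → [0,0,-2,0]
  R3 -= 0·R1 → [0,0,-4,-2]
  R3 -= 2·R2 → [0,0,0,-2]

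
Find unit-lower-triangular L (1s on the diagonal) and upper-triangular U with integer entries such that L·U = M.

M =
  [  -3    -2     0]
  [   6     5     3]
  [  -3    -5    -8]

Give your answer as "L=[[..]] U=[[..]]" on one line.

L=[[1,0,0],[-2,1,0],[1,-3,1]] U=[[-3,-2,0],[0,1,3],[0,0,1]]

  R1 -= -2·R0 → [0,1,3]
  R2 -= 1·R0 → [0,-3,-8]
  R2 -= -3·R1 → [0,0,1]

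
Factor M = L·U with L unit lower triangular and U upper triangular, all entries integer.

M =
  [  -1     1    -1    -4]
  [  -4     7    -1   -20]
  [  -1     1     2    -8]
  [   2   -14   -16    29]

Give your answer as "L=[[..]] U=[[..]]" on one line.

L=[[1,0,0,0],[4,1,0,0],[1,0,1,0],[-2,-4,-2,1]] U=[[-1,1,-1,-4],[0,3,3,-4],[0,0,3,-4],[0,0,0,-3]]

  r1 -= 4·r0 → [0,3,3,-4]
  r2 -= 1·r0 → [0,0,3,-4]
  r3 -= -2·r0 → [0,-12,-18,21]
  r2 -= 0·r1 → [0,0,3,-4]
  r3 -= -4·r1 → [0,0,-6,5]
  r3 -= -2·r2 → [0,0,0,-3]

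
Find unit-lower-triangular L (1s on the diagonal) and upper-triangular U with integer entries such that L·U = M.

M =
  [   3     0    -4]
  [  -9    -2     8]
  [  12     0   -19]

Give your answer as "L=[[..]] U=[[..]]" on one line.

L=[[1,0,0],[-3,1,0],[4,0,1]] U=[[3,0,-4],[0,-2,-4],[0,0,-3]]

  r1 -= -3·r0 → [0,-2,-4]
  r2 -= 4·r0 → [0,0,-3]
  r2 -= 0·r1 → [0,0,-3]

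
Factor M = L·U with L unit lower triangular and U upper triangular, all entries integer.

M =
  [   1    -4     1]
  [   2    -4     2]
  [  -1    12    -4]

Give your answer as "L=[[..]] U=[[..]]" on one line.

L=[[1,0,0],[2,1,0],[-1,2,1]] U=[[1,-4,1],[0,4,0],[0,0,-3]]

  row1 -= 2·row0 → [0,4,0]
  row2 -= -1·row0 → [0,8,-3]
  row2 -= 2·row1 → [0,0,-3]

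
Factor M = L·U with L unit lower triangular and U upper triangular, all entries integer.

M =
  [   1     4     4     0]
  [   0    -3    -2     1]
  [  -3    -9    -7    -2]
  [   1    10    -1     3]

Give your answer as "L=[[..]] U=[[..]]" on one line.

  r1 -= 0·r0 → [0,-3,-2,1]
  r2 -= -3·r0 → [0,3,5,-2]
  r3 -= 1·r0 → [0,6,-5,3]
  r2 -= -1·r1 → [0,0,3,-1]
  r3 -= -2·r1 → [0,0,-9,5]
  r3 -= -3·r2 → [0,0,0,2]

L=[[1,0,0,0],[0,1,0,0],[-3,-1,1,0],[1,-2,-3,1]] U=[[1,4,4,0],[0,-3,-2,1],[0,0,3,-1],[0,0,0,2]]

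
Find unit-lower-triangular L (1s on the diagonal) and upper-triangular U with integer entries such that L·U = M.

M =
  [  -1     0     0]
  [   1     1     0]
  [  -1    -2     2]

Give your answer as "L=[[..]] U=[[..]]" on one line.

L=[[1,0,0],[-1,1,0],[1,-2,1]] U=[[-1,0,0],[0,1,0],[0,0,2]]

  r1 -= -1·r0 → [0,1,0]
  r2 -= 1·r0 → [0,-2,2]
  r2 -= -2·r1 → [0,0,2]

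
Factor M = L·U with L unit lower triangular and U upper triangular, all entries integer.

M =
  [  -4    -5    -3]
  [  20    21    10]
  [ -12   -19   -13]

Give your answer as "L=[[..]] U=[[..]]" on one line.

  r1 -= -5·r0 → [0,-4,-5]
  r2 -= 3·r0 → [0,-4,-4]
  r2 -= 1·r1 → [0,0,1]

L=[[1,0,0],[-5,1,0],[3,1,1]] U=[[-4,-5,-3],[0,-4,-5],[0,0,1]]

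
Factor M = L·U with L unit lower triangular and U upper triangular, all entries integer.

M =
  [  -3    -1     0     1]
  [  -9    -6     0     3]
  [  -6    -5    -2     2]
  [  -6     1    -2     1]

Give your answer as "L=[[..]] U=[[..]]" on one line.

  r1 -= 3·r0 → [0,-3,0,0]
  r2 -= 2·r0 → [0,-3,-2,0]
  r3 -= 2·r0 → [0,3,-2,-1]
  r2 -= 1·r1 → [0,0,-2,0]
  r3 -= -1·r1 → [0,0,-2,-1]
  r3 -= 1·r2 → [0,0,0,-1]

L=[[1,0,0,0],[3,1,0,0],[2,1,1,0],[2,-1,1,1]] U=[[-3,-1,0,1],[0,-3,0,0],[0,0,-2,0],[0,0,0,-1]]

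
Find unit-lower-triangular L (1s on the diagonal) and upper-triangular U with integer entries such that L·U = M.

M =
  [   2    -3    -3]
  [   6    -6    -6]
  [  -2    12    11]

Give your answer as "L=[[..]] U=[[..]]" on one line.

L=[[1,0,0],[3,1,0],[-1,3,1]] U=[[2,-3,-3],[0,3,3],[0,0,-1]]

  r1 -= 3·r0 → [0,3,3]
  r2 -= -1·r0 → [0,9,8]
  r2 -= 3·r1 → [0,0,-1]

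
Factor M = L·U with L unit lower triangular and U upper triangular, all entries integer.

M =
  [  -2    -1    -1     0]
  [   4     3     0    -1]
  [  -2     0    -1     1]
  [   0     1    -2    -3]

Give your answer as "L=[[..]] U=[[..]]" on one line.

L=[[1,0,0,0],[-2,1,0,0],[1,1,1,0],[0,1,0,1]] U=[[-2,-1,-1,0],[0,1,-2,-1],[0,0,2,2],[0,0,0,-2]]

  R1 -= -2·R0 → [0,1,-2,-1]
  R2 -= 1·R0 → [0,1,0,1]
  R3 -= 0·R0 → [0,1,-2,-3]
  R2 -= 1·R1 → [0,0,2,2]
  R3 -= 1·R1 → [0,0,0,-2]
  R3 -= 0·R2 → [0,0,0,-2]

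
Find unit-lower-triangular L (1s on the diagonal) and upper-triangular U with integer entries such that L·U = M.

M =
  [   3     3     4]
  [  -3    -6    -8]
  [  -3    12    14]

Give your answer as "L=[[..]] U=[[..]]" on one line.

  R1 -= -1·R0 → [0,-3,-4]
  R2 -= -1·R0 → [0,15,18]
  R2 -= -5·R1 → [0,0,-2]

L=[[1,0,0],[-1,1,0],[-1,-5,1]] U=[[3,3,4],[0,-3,-4],[0,0,-2]]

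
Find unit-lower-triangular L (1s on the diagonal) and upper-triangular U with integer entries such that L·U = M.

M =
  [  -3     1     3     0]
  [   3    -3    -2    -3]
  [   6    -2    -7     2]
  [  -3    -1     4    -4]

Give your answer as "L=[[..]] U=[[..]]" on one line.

  row1 -= -1·row0 → [0,-2,1,-3]
  row2 -= -2·row0 → [0,0,-1,2]
  row3 -= 1·row0 → [0,-2,1,-4]
  row2 -= 0·row1 → [0,0,-1,2]
  row3 -= 1·row1 → [0,0,0,-1]
  row3 -= 0·row2 → [0,0,0,-1]

L=[[1,0,0,0],[-1,1,0,0],[-2,0,1,0],[1,1,0,1]] U=[[-3,1,3,0],[0,-2,1,-3],[0,0,-1,2],[0,0,0,-1]]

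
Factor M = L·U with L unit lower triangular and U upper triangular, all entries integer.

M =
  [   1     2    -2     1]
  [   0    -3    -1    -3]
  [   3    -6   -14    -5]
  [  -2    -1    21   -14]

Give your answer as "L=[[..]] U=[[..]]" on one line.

  row1 -= 0·row0 → [0,-3,-1,-3]
  row2 -= 3·row0 → [0,-12,-8,-8]
  row3 -= -2·row0 → [0,3,17,-12]
  row2 -= 4·row1 → [0,0,-4,4]
  row3 -= -1·row1 → [0,0,16,-15]
  row3 -= -4·row2 → [0,0,0,1]

L=[[1,0,0,0],[0,1,0,0],[3,4,1,0],[-2,-1,-4,1]] U=[[1,2,-2,1],[0,-3,-1,-3],[0,0,-4,4],[0,0,0,1]]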